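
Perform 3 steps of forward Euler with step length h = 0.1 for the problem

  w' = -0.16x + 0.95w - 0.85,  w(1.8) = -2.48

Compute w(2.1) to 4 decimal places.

Euler: w_{n+1} = w_n + h·f(x_n, w_n).
x=1.800000, w=-2.480000: f=-3.494000 → w ← -2.480000 + 0.1·(-3.494000) = -2.829400
x=1.900000, w=-2.829400: f=-3.841930 → w ← -2.829400 + 0.1·(-3.841930) = -3.213593
x=2.000000, w=-3.213593: f=-4.222913 → w ← -3.213593 + 0.1·(-4.222913) = -3.635884
w(2.1) ≈ -3.6359

-3.6359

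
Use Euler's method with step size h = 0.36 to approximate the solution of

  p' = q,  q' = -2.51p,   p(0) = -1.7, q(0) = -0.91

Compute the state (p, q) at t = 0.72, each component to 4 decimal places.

-1.8022, 2.4583

Euler on (p,q): p_{n+1} = p_n + h·p', q_{n+1} = q_n + h·q'.
0.000000: (-1.700000, -0.910000); f=(-0.910000, 4.267000) → (-2.027600, 0.626120)
0.360000: (-2.027600, 0.626120); f=(0.626120, 5.089276) → (-1.802197, 2.458259)
(p(0.72), q(0.72)) ≈ (-1.8022, 2.4583)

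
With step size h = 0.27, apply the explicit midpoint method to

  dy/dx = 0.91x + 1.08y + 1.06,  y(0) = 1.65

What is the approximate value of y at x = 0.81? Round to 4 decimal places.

5.6570

Midpoint: k1 = f(x_n, y_n); k2 = f(x_n + h/2, y_n + (h/2)·k1); y_{n+1} = y_n + h·k2.
x=0.000000, y=1.650000:
  k1 = f(0.000000, 1.650000) = 2.842000
  k2 = f(0.135000, 2.033670) = 3.379214
  y ← 1.650000 + 0.27·3.379214 = 2.562388
x=0.270000, y=2.562388:
  k1 = f(0.270000, 2.562388) = 4.073079
  k2 = f(0.405000, 3.112253) = 4.789784
  y ← 2.562388 + 0.27·4.789784 = 3.855629
x=0.540000, y=3.855629:
  k1 = f(0.540000, 3.855629) = 5.715480
  k2 = f(0.675000, 4.627219) = 6.671646
  y ← 3.855629 + 0.27·6.671646 = 5.656974
y(0.81) ≈ 5.6570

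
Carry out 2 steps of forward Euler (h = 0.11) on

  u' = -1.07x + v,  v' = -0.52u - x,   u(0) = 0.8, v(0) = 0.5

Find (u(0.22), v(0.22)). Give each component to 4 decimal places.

0.8920, 0.3932

Euler on (u,v): u_{n+1} = u_n + h·u', v_{n+1} = v_n + h·v'.
0.000000: (0.800000, 0.500000); f=(0.500000, -0.416000) → (0.855000, 0.454240)
0.110000: (0.855000, 0.454240); f=(0.336540, -0.554600) → (0.892019, 0.393234)
(u(0.22), v(0.22)) ≈ (0.8920, 0.3932)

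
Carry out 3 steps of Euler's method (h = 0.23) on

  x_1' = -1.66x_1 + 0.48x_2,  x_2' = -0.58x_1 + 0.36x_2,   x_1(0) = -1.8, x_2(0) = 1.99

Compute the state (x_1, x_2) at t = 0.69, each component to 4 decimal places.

Euler on (x_1,x_2): x_1_{n+1} = x_1_n + h·x_1', x_2_{n+1} = x_2_n + h·x_2'.
0.000000: (-1.800000, 1.990000); f=(3.943200, 1.760400) → (-0.893064, 2.394892)
0.230000: (-0.893064, 2.394892); f=(2.632034, 1.380138) → (-0.287696, 2.712324)
0.460000: (-0.287696, 2.712324); f=(1.779491, 1.143300) → (0.121587, 2.975283)
(x_1(0.69), x_2(0.69)) ≈ (0.1216, 2.9753)

0.1216, 2.9753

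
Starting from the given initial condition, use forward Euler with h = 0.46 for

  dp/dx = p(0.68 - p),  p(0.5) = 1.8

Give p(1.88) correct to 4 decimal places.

Euler: p_{n+1} = p_n + h·f(x_n, p_n).
x=0.500000, p=1.800000: f=-2.016000 → p ← 1.800000 + 0.46·(-2.016000) = 0.872640
x=0.960000, p=0.872640: f=-0.168105 → p ← 0.872640 + 0.46·(-0.168105) = 0.795312
x=1.420000, p=0.795312: f=-0.091709 → p ← 0.795312 + 0.46·(-0.091709) = 0.753126
p(1.88) ≈ 0.7531

0.7531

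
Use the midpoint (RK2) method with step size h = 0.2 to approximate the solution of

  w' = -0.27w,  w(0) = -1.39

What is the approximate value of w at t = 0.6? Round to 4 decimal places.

Midpoint: k1 = f(t_n, w_n); k2 = f(t_n + h/2, w_n + (h/2)·k1); w_{n+1} = w_n + h·k2.
t=0.000000, w=-1.390000:
  k1 = f(0.000000, -1.390000) = 0.375300
  k2 = f(0.100000, -1.352470) = 0.365167
  w ← -1.390000 + 0.2·0.365167 = -1.316967
t=0.200000, w=-1.316967:
  k1 = f(0.200000, -1.316967) = 0.355581
  k2 = f(0.300000, -1.281409) = 0.345980
  w ← -1.316967 + 0.2·0.345980 = -1.247771
t=0.400000, w=-1.247771:
  k1 = f(0.400000, -1.247771) = 0.336898
  k2 = f(0.500000, -1.214081) = 0.327802
  w ← -1.247771 + 0.2·0.327802 = -1.182210
w(0.6) ≈ -1.1822

-1.1822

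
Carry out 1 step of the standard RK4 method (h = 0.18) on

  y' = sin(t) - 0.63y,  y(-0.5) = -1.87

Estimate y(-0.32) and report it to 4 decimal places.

RK4: k1 = f(t_n, y_n); k2 = f(t_n + h/2, y_n + (h/2)·k1); k3 = f(t_n + h/2, y_n + (h/2)·k2); k4 = f(t_n + h, y_n + h·k3); y_{n+1} = y_n + (h/6)·(k1 + 2k2 + 2k3 + k4).
t=-0.500000, y=-1.870000:
  k1 = f(-0.500000, -1.870000) = 0.698674
  k2 = f(-0.410000, -1.807119) = 0.739876
  k3 = f(-0.410000, -1.803411) = 0.737540
  k4 = f(-0.320000, -1.737243) = 0.779896
  y ← -1.870000 + (0.18/6)·(k1 + 2k2 + 2k3 + k4) = -1.736998
y(-0.32) ≈ -1.7370

-1.7370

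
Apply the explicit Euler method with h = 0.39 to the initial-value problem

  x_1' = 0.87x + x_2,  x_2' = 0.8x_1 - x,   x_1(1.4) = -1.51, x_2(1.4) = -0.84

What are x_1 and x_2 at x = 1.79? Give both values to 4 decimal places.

-1.3626, -1.8571

Euler on (x_1,x_2): x_1_{n+1} = x_1_n + h·x_1', x_2_{n+1} = x_2_n + h·x_2'.
1.400000: (-1.510000, -0.840000); f=(0.378000, -2.608000) → (-1.362580, -1.857120)
(x_1(1.79), x_2(1.79)) ≈ (-1.3626, -1.8571)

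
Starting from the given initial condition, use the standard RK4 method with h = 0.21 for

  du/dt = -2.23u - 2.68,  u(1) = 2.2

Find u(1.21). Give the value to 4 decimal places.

RK4: k1 = f(t_n, u_n); k2 = f(t_n + h/2, u_n + (h/2)·k1); k3 = f(t_n + h/2, u_n + (h/2)·k2); k4 = f(t_n + h, u_n + h·k3); u_{n+1} = u_n + (h/6)·(k1 + 2k2 + 2k3 + k4).
t=1.000000, u=2.200000:
  k1 = f(1.000000, 2.200000) = -7.586000
  k2 = f(1.105000, 1.403470) = -5.809738
  k3 = f(1.105000, 1.589977) = -6.225650
  k4 = f(1.210000, 0.892614) = -4.670528
  u ← 2.200000 + (0.21/6)·(k1 + 2k2 + 2k3 + k4) = 0.928544
u(1.21) ≈ 0.9285

0.9285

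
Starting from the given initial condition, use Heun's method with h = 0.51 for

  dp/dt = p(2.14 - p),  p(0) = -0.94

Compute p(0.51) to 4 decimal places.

-4.4861

Heun: k1 = f(t_n, p_n); k2 = f(t_n + h, p_n + h·k1); p_{n+1} = p_n + (h/2)·(k1 + k2).
t=0.000000, p=-0.940000:
  k1 = f(0.000000, -0.940000) = -2.895200
  k2 = f(0.510000, -2.416552) = -11.011145
  p ← -0.940000 + (0.51/2)·(-2.895200 + (-11.011145)) = -4.486118
p(0.51) ≈ -4.4861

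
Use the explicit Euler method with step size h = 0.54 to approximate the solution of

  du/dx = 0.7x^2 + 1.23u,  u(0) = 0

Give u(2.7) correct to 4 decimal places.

Euler: u_{n+1} = u_n + h·f(x_n, u_n).
x=0.000000, u=0.000000: f=0.000000 → u ← 0.000000 + 0.54·0.000000 = 0.000000
x=0.540000, u=0.000000: f=0.204120 → u ← 0.000000 + 0.54·0.204120 = 0.110225
x=1.080000, u=0.110225: f=0.952057 → u ← 0.110225 + 0.54·0.952057 = 0.624335
x=1.620000, u=0.624335: f=2.605012 → u ← 0.624335 + 0.54·2.605012 = 2.031042
x=2.160000, u=2.031042: f=5.764102 → u ← 2.031042 + 0.54·5.764102 = 5.143657
u(2.7) ≈ 5.1437

5.1437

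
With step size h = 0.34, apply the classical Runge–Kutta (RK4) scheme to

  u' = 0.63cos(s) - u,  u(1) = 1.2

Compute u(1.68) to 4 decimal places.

0.6662

RK4: k1 = f(s_n, u_n); k2 = f(s_n + h/2, u_n + (h/2)·k1); k3 = f(s_n + h/2, u_n + (h/2)·k2); k4 = f(s_n + h, u_n + h·k3); u_{n+1} = u_n + (h/6)·(k1 + 2k2 + 2k3 + k4).
s=1.000000, u=1.200000:
  k1 = f(1.000000, 1.200000) = -0.859610
  k2 = f(1.170000, 1.053866) = -0.808071
  k3 = f(1.170000, 1.062628) = -0.816832
  k4 = f(1.340000, 0.922277) = -0.778163
  u ← 1.200000 + (0.34/6)·(k1 + 2k2 + 2k3 + k4) = 0.923037
s=1.340000, u=0.923037:
  k1 = f(1.340000, 0.923037) = -0.778923
  k2 = f(1.510000, 0.790620) = -0.752342
  k3 = f(1.510000, 0.795139) = -0.756861
  k4 = f(1.680000, 0.665704) = -0.734366
  u ← 0.923037 + (0.34/6)·(k1 + 2k2 + 2k3 + k4) = 0.666241
u(1.68) ≈ 0.6662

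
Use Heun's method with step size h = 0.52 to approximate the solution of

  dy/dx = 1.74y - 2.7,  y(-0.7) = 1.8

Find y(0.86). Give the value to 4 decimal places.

Heun: k1 = f(x_n, y_n); k2 = f(x_n + h, y_n + h·k1); y_{n+1} = y_n + (h/2)·(k1 + k2).
x=-0.700000, y=1.800000:
  k1 = f(-0.700000, 1.800000) = 0.432000
  k2 = f(-0.180000, 2.024640) = 0.822874
  y ← 1.800000 + (0.52/2)·(0.432000 + 0.822874) = 2.126267
x=-0.180000, y=2.126267:
  k1 = f(-0.180000, 2.126267) = 0.999705
  k2 = f(0.340000, 2.646114) = 1.904238
  y ← 2.126267 + (0.52/2)·(0.999705 + 1.904238) = 2.881292
x=0.340000, y=2.881292:
  k1 = f(0.340000, 2.881292) = 2.313448
  k2 = f(0.860000, 4.084285) = 4.406657
  y ← 2.881292 + (0.52/2)·(2.313448 + 4.406657) = 4.628519
y(0.86) ≈ 4.6285

4.6285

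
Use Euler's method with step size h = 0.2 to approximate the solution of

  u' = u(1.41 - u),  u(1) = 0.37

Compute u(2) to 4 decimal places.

0.8240

Euler: u_{n+1} = u_n + h·f(x_n, u_n).
x=1.000000, u=0.370000: f=0.384800 → u ← 0.370000 + 0.2·0.384800 = 0.446960
x=1.200000, u=0.446960: f=0.430440 → u ← 0.446960 + 0.2·0.430440 = 0.533048
x=1.400000, u=0.533048: f=0.467458 → u ← 0.533048 + 0.2·0.467458 = 0.626540
x=1.600000, u=0.626540: f=0.490869 → u ← 0.626540 + 0.2·0.490869 = 0.724713
x=1.800000, u=0.724713: f=0.496636 → u ← 0.724713 + 0.2·0.496636 = 0.824041
u(2) ≈ 0.8240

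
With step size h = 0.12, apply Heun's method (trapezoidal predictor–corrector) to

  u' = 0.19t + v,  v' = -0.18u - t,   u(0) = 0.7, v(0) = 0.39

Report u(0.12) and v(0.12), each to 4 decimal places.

0.7473, 0.3672

Heun on (u,v): k1 = f(t_n, state_n); k2 = f(t_n + h, state_n + h·k1); state_{n+1} = state_n + (h/2)·(k1 + k2).
0.000000: (0.700000, 0.390000)
  k1 = (0.390000, -0.126000)
  predictor → (0.746800, 0.374880)
  k2 = (0.397680, -0.254424)
  → (0.747261, 0.367175)
(u(0.12), v(0.12)) ≈ (0.7473, 0.3672)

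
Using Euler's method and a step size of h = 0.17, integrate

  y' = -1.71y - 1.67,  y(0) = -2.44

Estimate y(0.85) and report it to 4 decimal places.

Euler: y_{n+1} = y_n + h·f(t_n, y_n).
t=0.000000, y=-2.440000: f=2.502400 → y ← -2.440000 + 0.17·2.502400 = -2.014592
t=0.170000, y=-2.014592: f=1.774952 → y ← -2.014592 + 0.17·1.774952 = -1.712850
t=0.340000, y=-1.712850: f=1.258974 → y ← -1.712850 + 0.17·1.258974 = -1.498825
t=0.510000, y=-1.498825: f=0.892990 → y ← -1.498825 + 0.17·0.892990 = -1.347016
t=0.680000, y=-1.347016: f=0.633398 → y ← -1.347016 + 0.17·0.633398 = -1.239339
y(0.85) ≈ -1.2393

-1.2393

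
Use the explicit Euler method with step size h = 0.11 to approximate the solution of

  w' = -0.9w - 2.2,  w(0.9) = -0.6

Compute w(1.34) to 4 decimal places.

Euler: w_{n+1} = w_n + h·f(s_n, w_n).
s=0.900000, w=-0.600000: f=-1.660000 → w ← -0.600000 + 0.11·(-1.660000) = -0.782600
s=1.010000, w=-0.782600: f=-1.495660 → w ← -0.782600 + 0.11·(-1.495660) = -0.947123
s=1.120000, w=-0.947123: f=-1.347590 → w ← -0.947123 + 0.11·(-1.347590) = -1.095357
s=1.230000, w=-1.095357: f=-1.214178 → w ← -1.095357 + 0.11·(-1.214178) = -1.228917
w(1.34) ≈ -1.2289

-1.2289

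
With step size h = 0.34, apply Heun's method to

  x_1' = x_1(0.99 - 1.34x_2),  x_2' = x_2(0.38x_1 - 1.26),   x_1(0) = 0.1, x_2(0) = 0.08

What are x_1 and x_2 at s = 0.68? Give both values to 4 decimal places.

0.1853, 0.0363

Heun on (x_1,x_2): k1 = f(s_n, state_n); k2 = f(s_n + h, state_n + h·k1); state_{n+1} = state_n + (h/2)·(k1 + k2).
0.000000: (0.100000, 0.080000)
  k1 = (0.088280, -0.097760)
  predictor → (0.130015, 0.046762)
  k2 = (0.120568, -0.056609)
  → (0.135504, 0.053757)
0.340000: (0.135504, 0.053757)
  k1 = (0.124388, -0.064966)
  predictor → (0.177796, 0.031669)
  k2 = (0.168473, -0.037763)
  → (0.185291, 0.036293)
(x_1(0.68), x_2(0.68)) ≈ (0.1853, 0.0363)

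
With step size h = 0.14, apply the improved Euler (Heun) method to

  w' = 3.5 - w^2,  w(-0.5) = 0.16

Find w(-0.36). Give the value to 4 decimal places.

Heun: k1 = f(x_n, w_n); k2 = f(x_n + h, w_n + h·k1); w_{n+1} = w_n + (h/2)·(k1 + k2).
x=-0.500000, w=0.160000:
  k1 = f(-0.500000, 0.160000) = 3.474400
  k2 = f(-0.360000, 0.646416) = 3.082146
  w ← 0.160000 + (0.14/2)·(3.474400 + 3.082146) = 0.618958
w(-0.36) ≈ 0.6190

0.6190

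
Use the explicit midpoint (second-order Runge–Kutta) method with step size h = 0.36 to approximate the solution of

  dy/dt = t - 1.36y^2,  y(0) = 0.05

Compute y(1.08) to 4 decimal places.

Midpoint: k1 = f(t_n, y_n); k2 = f(t_n + h/2, y_n + (h/2)·k1); y_{n+1} = y_n + h·k2.
t=0.000000, y=0.050000:
  k1 = f(0.000000, 0.050000) = -0.003400
  k2 = f(0.180000, 0.049388) = 0.176683
  y ← 0.050000 + 0.36·0.176683 = 0.113606
t=0.360000, y=0.113606:
  k1 = f(0.360000, 0.113606) = 0.342447
  k2 = f(0.540000, 0.175246) = 0.498233
  y ← 0.113606 + 0.36·0.498233 = 0.292970
t=0.720000, y=0.292970:
  k1 = f(0.720000, 0.292970) = 0.603270
  k2 = f(0.900000, 0.401558) = 0.680702
  y ← 0.292970 + 0.36·0.680702 = 0.538022
y(1.08) ≈ 0.5380

0.5380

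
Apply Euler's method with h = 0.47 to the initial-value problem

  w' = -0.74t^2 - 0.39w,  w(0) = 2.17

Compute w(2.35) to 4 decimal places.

Euler: w_{n+1} = w_n + h·f(t_n, w_n).
t=0.000000, w=2.170000: f=-0.846300 → w ← 2.170000 + 0.47·(-0.846300) = 1.772239
t=0.470000, w=1.772239: f=-0.854639 → w ← 1.772239 + 0.47·(-0.854639) = 1.370559
t=0.940000, w=1.370559: f=-1.188382 → w ← 1.370559 + 0.47·(-1.188382) = 0.812019
t=1.410000, w=0.812019: f=-1.787881 → w ← 0.812019 + 0.47·(-1.787881) = -0.028285
t=1.880000, w=-0.028285: f=-2.604425 → w ← -0.028285 + 0.47·(-2.604425) = -1.252365
w(2.35) ≈ -1.2524

-1.2524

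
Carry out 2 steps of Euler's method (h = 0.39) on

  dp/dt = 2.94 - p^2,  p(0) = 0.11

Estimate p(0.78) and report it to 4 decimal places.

1.7873

Euler: p_{n+1} = p_n + h·f(t_n, p_n).
t=0.000000, p=0.110000: f=2.927900 → p ← 0.110000 + 0.39·2.927900 = 1.251881
t=0.390000, p=1.251881: f=1.372794 → p ← 1.251881 + 0.39·1.372794 = 1.787271
p(0.78) ≈ 1.7873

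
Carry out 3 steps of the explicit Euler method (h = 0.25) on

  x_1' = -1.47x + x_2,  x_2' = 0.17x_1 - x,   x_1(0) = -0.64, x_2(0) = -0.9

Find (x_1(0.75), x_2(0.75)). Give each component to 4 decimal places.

-1.6290, -1.2020

Euler on (x_1,x_2): x_1_{n+1} = x_1_n + h·x_1', x_2_{n+1} = x_2_n + h·x_2'.
0.000000: (-0.640000, -0.900000); f=(-0.900000, -0.108800) → (-0.865000, -0.927200)
0.250000: (-0.865000, -0.927200); f=(-1.294700, -0.397050) → (-1.188675, -1.026463)
0.500000: (-1.188675, -1.026463); f=(-1.761462, -0.702075) → (-1.629041, -1.201981)
(x_1(0.75), x_2(0.75)) ≈ (-1.6290, -1.2020)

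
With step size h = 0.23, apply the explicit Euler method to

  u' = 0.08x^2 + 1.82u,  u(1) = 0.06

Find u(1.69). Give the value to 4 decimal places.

Euler: u_{n+1} = u_n + h·f(x_n, u_n).
x=1.000000, u=0.060000: f=0.189200 → u ← 0.060000 + 0.23·0.189200 = 0.103516
x=1.230000, u=0.103516: f=0.309431 → u ← 0.103516 + 0.23·0.309431 = 0.174685
x=1.460000, u=0.174685: f=0.488455 → u ← 0.174685 + 0.23·0.488455 = 0.287030
u(1.69) ≈ 0.2870

0.2870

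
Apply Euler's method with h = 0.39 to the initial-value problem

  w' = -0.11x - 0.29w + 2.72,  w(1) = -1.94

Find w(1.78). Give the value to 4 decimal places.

Euler: w_{n+1} = w_n + h·f(x_n, w_n).
x=1.000000, w=-1.940000: f=3.172600 → w ← -1.940000 + 0.39·3.172600 = -0.702686
x=1.390000, w=-0.702686: f=2.770879 → w ← -0.702686 + 0.39·2.770879 = 0.377957
w(1.78) ≈ 0.3780

0.3780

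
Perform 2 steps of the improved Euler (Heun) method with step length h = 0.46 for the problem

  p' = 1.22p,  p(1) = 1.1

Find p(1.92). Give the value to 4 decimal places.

3.2492

Heun: k1 = f(x_n, p_n); k2 = f(x_n + h, p_n + h·k1); p_{n+1} = p_n + (h/2)·(k1 + k2).
x=1.000000, p=1.100000:
  k1 = f(1.000000, 1.100000) = 1.342000
  k2 = f(1.460000, 1.717320) = 2.095130
  p ← 1.100000 + (0.46/2)·(1.342000 + 2.095130) = 1.890540
x=1.460000, p=1.890540:
  k1 = f(1.460000, 1.890540) = 2.306459
  k2 = f(1.920000, 2.951511) = 3.600843
  p ← 1.890540 + (0.46/2)·(2.306459 + 3.600843) = 3.249220
p(1.92) ≈ 3.2492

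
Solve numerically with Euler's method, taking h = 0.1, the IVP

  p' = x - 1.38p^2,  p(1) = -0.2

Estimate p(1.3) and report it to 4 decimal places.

0.1229

Euler: p_{n+1} = p_n + h·f(x_n, p_n).
x=1.000000, p=-0.200000: f=0.944800 → p ← -0.200000 + 0.1·0.944800 = -0.105520
x=1.100000, p=-0.105520: f=1.084634 → p ← -0.105520 + 0.1·1.084634 = 0.002943
x=1.200000, p=0.002943: f=1.199988 → p ← 0.002943 + 0.1·1.199988 = 0.122942
p(1.3) ≈ 0.1229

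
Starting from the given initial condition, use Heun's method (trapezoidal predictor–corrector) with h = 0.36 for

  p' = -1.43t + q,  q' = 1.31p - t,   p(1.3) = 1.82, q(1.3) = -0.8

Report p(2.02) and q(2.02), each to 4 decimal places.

-0.3952, -1.2272

Heun on (p,q): k1 = f(t_n, state_n); k2 = f(t_n + h, state_n + h·k1); state_{n+1} = state_n + (h/2)·(k1 + k2).
1.300000: (1.820000, -0.800000)
  k1 = (-2.659000, 1.084200)
  predictor → (0.862760, -0.409688)
  k2 = (-2.783488, -0.529784)
  → (0.840352, -0.700205)
1.660000: (0.840352, -0.700205)
  k1 = (-3.074005, -0.559139)
  predictor → (-0.266290, -0.901495)
  k2 = (-3.790095, -2.368840)
  → (-0.395186, -1.227241)
(p(2.02), q(2.02)) ≈ (-0.3952, -1.2272)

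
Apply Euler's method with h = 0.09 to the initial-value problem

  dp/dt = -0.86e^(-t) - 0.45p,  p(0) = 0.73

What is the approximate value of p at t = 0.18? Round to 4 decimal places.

0.5271

Euler: p_{n+1} = p_n + h·f(t_n, p_n).
t=0.000000, p=0.730000: f=-1.188500 → p ← 0.730000 + 0.09·(-1.188500) = 0.623035
t=0.090000, p=0.623035: f=-1.066347 → p ← 0.623035 + 0.09·(-1.066347) = 0.527064
p(0.18) ≈ 0.5271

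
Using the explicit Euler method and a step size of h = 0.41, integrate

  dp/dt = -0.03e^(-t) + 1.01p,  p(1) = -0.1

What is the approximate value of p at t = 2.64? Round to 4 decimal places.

Euler: p_{n+1} = p_n + h·f(t_n, p_n).
t=1.000000, p=-0.100000: f=-0.112036 → p ← -0.100000 + 0.41·(-0.112036) = -0.145935
t=1.410000, p=-0.145935: f=-0.154719 → p ← -0.145935 + 0.41·(-0.154719) = -0.209370
t=1.820000, p=-0.209370: f=-0.216324 → p ← -0.209370 + 0.41·(-0.216324) = -0.298062
t=2.230000, p=-0.298062: f=-0.304269 → p ← -0.298062 + 0.41·(-0.304269) = -0.422813
p(2.64) ≈ -0.4228

-0.4228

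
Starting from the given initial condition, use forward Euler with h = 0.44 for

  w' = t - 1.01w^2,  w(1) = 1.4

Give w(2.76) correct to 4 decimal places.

Euler: w_{n+1} = w_n + h·f(t_n, w_n).
t=1.000000, w=1.400000: f=-0.979600 → w ← 1.400000 + 0.44·(-0.979600) = 0.968976
t=1.440000, w=0.968976: f=0.491696 → w ← 0.968976 + 0.44·0.491696 = 1.185322
t=1.880000, w=1.185322: f=0.460961 → w ← 1.185322 + 0.44·0.460961 = 1.388145
t=2.320000, w=1.388145: f=0.373783 → w ← 1.388145 + 0.44·0.373783 = 1.552610
w(2.76) ≈ 1.5526

1.5526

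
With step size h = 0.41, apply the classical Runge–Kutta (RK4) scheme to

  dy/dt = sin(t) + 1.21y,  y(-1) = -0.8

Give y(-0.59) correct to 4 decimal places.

-1.6960

RK4: k1 = f(t_n, y_n); k2 = f(t_n + h/2, y_n + (h/2)·k1); k3 = f(t_n + h/2, y_n + (h/2)·k2); k4 = f(t_n + h, y_n + h·k3); y_{n+1} = y_n + (h/6)·(k1 + 2k2 + 2k3 + k4).
t=-1.000000, y=-0.800000:
  k1 = f(-1.000000, -0.800000) = -1.809471
  k2 = f(-0.795000, -1.170942) = -2.130703
  k3 = f(-0.795000, -1.236794) = -2.210384
  k4 = f(-0.590000, -1.706258) = -2.620933
  y ← -0.800000 + (0.41/6)·(k1 + 2k2 + 2k3 + k4) = -1.696026
y(-0.59) ≈ -1.6960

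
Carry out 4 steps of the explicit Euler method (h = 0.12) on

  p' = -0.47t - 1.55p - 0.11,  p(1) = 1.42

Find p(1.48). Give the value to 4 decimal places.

Euler: p_{n+1} = p_n + h·f(t_n, p_n).
t=1.000000, p=1.420000: f=-2.781000 → p ← 1.420000 + 0.12·(-2.781000) = 1.086280
t=1.120000, p=1.086280: f=-2.320134 → p ← 1.086280 + 0.12·(-2.320134) = 0.807864
t=1.240000, p=0.807864: f=-1.944989 → p ← 0.807864 + 0.12·(-1.944989) = 0.574465
t=1.360000, p=0.574465: f=-1.639621 → p ← 0.574465 + 0.12·(-1.639621) = 0.377711
p(1.48) ≈ 0.3777

0.3777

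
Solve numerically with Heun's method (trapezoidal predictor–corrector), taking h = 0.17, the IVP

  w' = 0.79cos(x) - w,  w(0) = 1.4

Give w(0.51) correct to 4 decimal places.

1.1410

Heun: k1 = f(x_n, w_n); k2 = f(x_n + h, w_n + h·k1); w_{n+1} = w_n + (h/2)·(k1 + k2).
x=0.000000, w=1.400000:
  k1 = f(0.000000, 1.400000) = -0.610000
  k2 = f(0.170000, 1.296300) = -0.517688
  w ← 1.400000 + (0.17/2)·(-0.610000 + (-0.517688)) = 1.304147
x=0.170000, w=1.304147:
  k1 = f(0.170000, 1.304147) = -0.525535
  k2 = f(0.340000, 1.214806) = -0.470029
  w ← 1.304147 + (0.17/2)·(-0.525535 + (-0.470029)) = 1.219524
x=0.340000, w=1.219524:
  k1 = f(0.340000, 1.219524) = -0.474747
  k2 = f(0.510000, 1.138817) = -0.449348
  w ← 1.219524 + (0.17/2)·(-0.474747 + (-0.449348)) = 1.140975
w(0.51) ≈ 1.1410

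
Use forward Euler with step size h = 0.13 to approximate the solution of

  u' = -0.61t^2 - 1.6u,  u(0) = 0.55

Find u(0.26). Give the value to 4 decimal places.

Euler: u_{n+1} = u_n + h·f(t_n, u_n).
t=0.000000, u=0.550000: f=-0.880000 → u ← 0.550000 + 0.13·(-0.880000) = 0.435600
t=0.130000, u=0.435600: f=-0.707269 → u ← 0.435600 + 0.13·(-0.707269) = 0.343655
u(0.26) ≈ 0.3437

0.3437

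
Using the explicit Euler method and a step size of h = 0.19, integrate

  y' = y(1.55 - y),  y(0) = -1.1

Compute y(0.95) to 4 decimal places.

Euler: y_{n+1} = y_n + h·f(s_n, y_n).
s=0.000000, y=-1.100000: f=-2.915000 → y ← -1.100000 + 0.19·(-2.915000) = -1.653850
s=0.190000, y=-1.653850: f=-5.298687 → y ← -1.653850 + 0.19·(-5.298687) = -2.660601
s=0.380000, y=-2.660601: f=-11.202726 → y ← -2.660601 + 0.19·(-11.202726) = -4.789119
s=0.570000, y=-4.789119: f=-30.358791 → y ← -4.789119 + 0.19·(-30.358791) = -10.557289
s=0.760000, y=-10.557289: f=-127.820146 → y ← -10.557289 + 0.19·(-127.820146) = -34.843117
y(0.95) ≈ -34.8431

-34.8431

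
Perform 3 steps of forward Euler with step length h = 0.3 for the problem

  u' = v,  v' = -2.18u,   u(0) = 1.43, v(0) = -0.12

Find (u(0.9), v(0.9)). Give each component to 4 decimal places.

Euler on (u,v): u_{n+1} = u_n + h·u', v_{n+1} = v_n + h·v'.
0.000000: (1.430000, -0.120000); f=(-0.120000, -3.117400) → (1.394000, -1.055220)
0.300000: (1.394000, -1.055220); f=(-1.055220, -3.038920) → (1.077434, -1.966896)
0.600000: (1.077434, -1.966896); f=(-1.966896, -2.348806) → (0.487365, -2.671538)
(u(0.9), v(0.9)) ≈ (0.4874, -2.6715)

0.4874, -2.6715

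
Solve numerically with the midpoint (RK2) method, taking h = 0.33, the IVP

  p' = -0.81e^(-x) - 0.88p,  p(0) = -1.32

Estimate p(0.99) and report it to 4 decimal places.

-0.8656

Midpoint: k1 = f(x_n, p_n); k2 = f(x_n + h/2, p_n + (h/2)·k1); p_{n+1} = p_n + h·k2.
x=0.000000, p=-1.320000:
  k1 = f(0.000000, -1.320000) = 0.351600
  k2 = f(0.165000, -1.261986) = 0.423754
  p ← -1.320000 + 0.33·0.423754 = -1.180161
x=0.330000, p=-1.180161:
  k1 = f(0.330000, -1.180161) = 0.456214
  k2 = f(0.495000, -1.104886) = 0.478547
  p ← -1.180161 + 0.33·0.478547 = -1.022241
x=0.660000, p=-1.022241:
  k1 = f(0.660000, -1.022241) = 0.480922
  k2 = f(0.825000, -0.942888) = 0.474772
  p ← -1.022241 + 0.33·0.474772 = -0.865566
p(0.99) ≈ -0.8656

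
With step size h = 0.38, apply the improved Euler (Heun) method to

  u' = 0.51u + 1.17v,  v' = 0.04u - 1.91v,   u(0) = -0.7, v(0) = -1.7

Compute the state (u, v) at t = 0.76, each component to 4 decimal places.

Heun on (u,v): k1 = f(t_n, state_n); k2 = f(t_n + h, state_n + h·k1); state_{n+1} = state_n + (h/2)·(k1 + k2).
0.000000: (-0.700000, -1.700000)
  k1 = (-2.346000, 3.219000)
  predictor → (-1.591480, -0.476780)
  k2 = (-1.369487, 0.846991)
  → (-1.405943, -0.927462)
0.380000: (-1.405943, -0.927462)
  k1 = (-1.802161, 1.715214)
  predictor → (-2.090764, -0.275680)
  k2 = (-1.388836, 0.442919)
  → (-2.012232, -0.517416)
(u(0.76), v(0.76)) ≈ (-2.0122, -0.5174)

-2.0122, -0.5174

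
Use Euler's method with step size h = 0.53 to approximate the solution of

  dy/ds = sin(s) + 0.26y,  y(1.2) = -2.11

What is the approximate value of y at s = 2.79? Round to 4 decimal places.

-1.4641

Euler: y_{n+1} = y_n + h·f(s_n, y_n).
s=1.200000, y=-2.110000: f=0.383439 → y ← -2.110000 + 0.53·0.383439 = -1.906777
s=1.730000, y=-1.906777: f=0.491592 → y ← -1.906777 + 0.53·0.491592 = -1.646234
s=2.260000, y=-1.646234: f=0.343732 → y ← -1.646234 + 0.53·0.343732 = -1.464056
y(2.79) ≈ -1.4641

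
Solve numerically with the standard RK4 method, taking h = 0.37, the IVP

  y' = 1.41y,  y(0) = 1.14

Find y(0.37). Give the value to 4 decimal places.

RK4: k1 = f(x_n, y_n); k2 = f(x_n + h/2, y_n + (h/2)·k1); k3 = f(x_n + h/2, y_n + (h/2)·k2); k4 = f(x_n + h, y_n + h·k3); y_{n+1} = y_n + (h/6)·(k1 + 2k2 + 2k3 + k4).
x=0.000000, y=1.140000:
  k1 = f(0.000000, 1.140000) = 1.607400
  k2 = f(0.185000, 1.437369) = 2.026690
  k3 = f(0.185000, 1.514938) = 2.136062
  k4 = f(0.370000, 1.930343) = 2.721784
  y ← 1.140000 + (0.37/6)·(k1 + 2k2 + 2k3 + k4) = 1.920372
y(0.37) ≈ 1.9204

1.9204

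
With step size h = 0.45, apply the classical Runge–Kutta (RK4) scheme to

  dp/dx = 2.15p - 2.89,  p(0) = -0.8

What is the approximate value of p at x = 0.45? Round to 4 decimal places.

-4.2800

RK4: k1 = f(x_n, p_n); k2 = f(x_n + h/2, p_n + (h/2)·k1); k3 = f(x_n + h/2, p_n + (h/2)·k2); k4 = f(x_n + h, p_n + h·k3); p_{n+1} = p_n + (h/6)·(k1 + 2k2 + 2k3 + k4).
x=0.000000, p=-0.800000:
  k1 = f(0.000000, -0.800000) = -4.610000
  k2 = f(0.225000, -1.837250) = -6.840088
  k3 = f(0.225000, -2.339020) = -7.918892
  k4 = f(0.450000, -4.363502) = -12.271528
  p ← -0.800000 + (0.45/6)·(k1 + 2k2 + 2k3 + k4) = -4.279962
p(0.45) ≈ -4.2800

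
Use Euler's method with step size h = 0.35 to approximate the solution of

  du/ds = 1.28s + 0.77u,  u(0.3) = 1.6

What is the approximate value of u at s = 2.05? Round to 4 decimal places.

8.4720

Euler: u_{n+1} = u_n + h·f(s_n, u_n).
s=0.300000, u=1.600000: f=1.616000 → u ← 1.600000 + 0.35·1.616000 = 2.165600
s=0.650000, u=2.165600: f=2.499512 → u ← 2.165600 + 0.35·2.499512 = 3.040429
s=1.000000, u=3.040429: f=3.621130 → u ← 3.040429 + 0.35·3.621130 = 4.307825
s=1.350000, u=4.307825: f=5.045025 → u ← 4.307825 + 0.35·5.045025 = 6.073584
s=1.700000, u=6.073584: f=6.852659 → u ← 6.073584 + 0.35·6.852659 = 8.472014
u(2.05) ≈ 8.4720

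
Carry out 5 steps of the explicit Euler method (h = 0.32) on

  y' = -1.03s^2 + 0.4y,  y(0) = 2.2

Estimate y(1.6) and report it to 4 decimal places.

Euler: y_{n+1} = y_n + h·f(s_n, y_n).
s=0.000000, y=2.200000: f=0.880000 → y ← 2.200000 + 0.32·0.880000 = 2.481600
s=0.320000, y=2.481600: f=0.887168 → y ← 2.481600 + 0.32·0.887168 = 2.765494
s=0.640000, y=2.765494: f=0.684310 → y ← 2.765494 + 0.32·0.684310 = 2.984473
s=0.960000, y=2.984473: f=0.244541 → y ← 2.984473 + 0.32·0.244541 = 3.062726
s=1.280000, y=3.062726: f=-0.462462 → y ← 3.062726 + 0.32·(-0.462462) = 2.914738
y(1.6) ≈ 2.9147

2.9147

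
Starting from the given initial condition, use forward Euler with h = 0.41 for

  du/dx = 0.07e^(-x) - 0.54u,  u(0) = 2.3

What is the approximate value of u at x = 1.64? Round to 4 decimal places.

0.8886

Euler: u_{n+1} = u_n + h·f(x_n, u_n).
x=0.000000, u=2.300000: f=-1.172000 → u ← 2.300000 + 0.41·(-1.172000) = 1.819480
x=0.410000, u=1.819480: f=-0.936064 → u ← 1.819480 + 0.41·(-0.936064) = 1.435694
x=0.820000, u=1.435694: f=-0.744444 → u ← 1.435694 + 0.41·(-0.744444) = 1.130472
x=1.230000, u=1.130472: f=-0.589994 → u ← 1.130472 + 0.41·(-0.589994) = 0.888574
u(1.64) ≈ 0.8886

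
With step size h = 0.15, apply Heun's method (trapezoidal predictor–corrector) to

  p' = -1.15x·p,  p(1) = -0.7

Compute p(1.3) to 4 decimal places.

-0.4721

Heun: k1 = f(x_n, p_n); k2 = f(x_n + h, p_n + h·k1); p_{n+1} = p_n + (h/2)·(k1 + k2).
x=1.000000, p=-0.700000:
  k1 = f(1.000000, -0.700000) = 0.805000
  k2 = f(1.150000, -0.579250) = 0.766058
  p ← -0.700000 + (0.15/2)·(0.805000 + 0.766058) = -0.582171
x=1.150000, p=-0.582171:
  k1 = f(1.150000, -0.582171) = 0.769921
  k2 = f(1.300000, -0.466683) = 0.697690
  p ← -0.582171 + (0.15/2)·(0.769921 + 0.697690) = -0.472100
p(1.3) ≈ -0.4721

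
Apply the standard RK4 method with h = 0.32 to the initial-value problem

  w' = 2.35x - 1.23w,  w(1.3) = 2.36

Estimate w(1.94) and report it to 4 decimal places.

RK4: k1 = f(x_n, w_n); k2 = f(x_n + h/2, w_n + (h/2)·k1); k3 = f(x_n + h/2, w_n + (h/2)·k2); k4 = f(x_n + h, w_n + h·k3); w_{n+1} = w_n + (h/6)·(k1 + 2k2 + 2k3 + k4).
x=1.300000, w=2.360000:
  k1 = f(1.300000, 2.360000) = 0.152200
  k2 = f(1.460000, 2.384352) = 0.498247
  k3 = f(1.460000, 2.439720) = 0.430145
  k4 = f(1.620000, 2.497646) = 0.734895
  w ← 2.360000 + (0.32/6)·(k1 + 2k2 + 2k3 + k4) = 2.506340
x=1.620000, w=2.506340:
  k1 = f(1.620000, 2.506340) = 0.724202
  k2 = f(1.780000, 2.622212) = 0.957679
  k3 = f(1.780000, 2.659569) = 0.911730
  k4 = f(1.940000, 2.798094) = 1.117344
  w ← 2.506340 + (0.32/6)·(k1 + 2k2 + 2k3 + k4) = 2.803960
w(1.94) ≈ 2.8040

2.8040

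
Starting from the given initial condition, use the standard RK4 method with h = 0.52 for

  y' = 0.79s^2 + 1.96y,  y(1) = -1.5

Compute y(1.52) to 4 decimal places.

-3.0771

RK4: k1 = f(s_n, y_n); k2 = f(s_n + h/2, y_n + (h/2)·k1); k3 = f(s_n + h/2, y_n + (h/2)·k2); k4 = f(s_n + h, y_n + h·k3); y_{n+1} = y_n + (h/6)·(k1 + 2k2 + 2k3 + k4).
s=1.000000, y=-1.500000:
  k1 = f(1.000000, -1.500000) = -2.150000
  k2 = f(1.260000, -2.059000) = -2.781436
  k3 = f(1.260000, -2.223173) = -3.103216
  k4 = f(1.520000, -3.113672) = -4.277582
  y ← -1.500000 + (0.52/6)·(k1 + 2k2 + 2k3 + k4) = -3.077063
y(1.52) ≈ -3.0771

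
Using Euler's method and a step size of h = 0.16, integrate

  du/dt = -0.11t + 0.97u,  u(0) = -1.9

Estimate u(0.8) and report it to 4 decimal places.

-3.9416

Euler: u_{n+1} = u_n + h·f(t_n, u_n).
t=0.000000, u=-1.900000: f=-1.843000 → u ← -1.900000 + 0.16·(-1.843000) = -2.194880
t=0.160000, u=-2.194880: f=-2.146634 → u ← -2.194880 + 0.16·(-2.146634) = -2.538341
t=0.320000, u=-2.538341: f=-2.497391 → u ← -2.538341 + 0.16·(-2.497391) = -2.937924
t=0.480000, u=-2.937924: f=-2.902586 → u ← -2.937924 + 0.16·(-2.902586) = -3.402338
t=0.640000, u=-3.402338: f=-3.370668 → u ← -3.402338 + 0.16·(-3.370668) = -3.941645
u(0.8) ≈ -3.9416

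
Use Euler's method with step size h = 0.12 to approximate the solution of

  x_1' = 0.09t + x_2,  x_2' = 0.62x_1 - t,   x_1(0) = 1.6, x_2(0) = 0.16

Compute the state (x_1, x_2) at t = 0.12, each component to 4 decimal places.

Euler on (x_1,x_2): x_1_{n+1} = x_1_n + h·x_1', x_2_{n+1} = x_2_n + h·x_2'.
0.000000: (1.600000, 0.160000); f=(0.160000, 0.992000) → (1.619200, 0.279040)
(x_1(0.12), x_2(0.12)) ≈ (1.6192, 0.2790)

1.6192, 0.2790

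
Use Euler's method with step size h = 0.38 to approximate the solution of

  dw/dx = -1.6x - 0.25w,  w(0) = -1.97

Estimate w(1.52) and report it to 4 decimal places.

Euler: w_{n+1} = w_n + h·f(x_n, w_n).
x=0.000000, w=-1.970000: f=0.492500 → w ← -1.970000 + 0.38·0.492500 = -1.782850
x=0.380000, w=-1.782850: f=-0.162288 → w ← -1.782850 + 0.38·(-0.162288) = -1.844519
x=0.760000, w=-1.844519: f=-0.754870 → w ← -1.844519 + 0.38·(-0.754870) = -2.131370
x=1.140000, w=-2.131370: f=-1.291158 → w ← -2.131370 + 0.38·(-1.291158) = -2.622010
w(1.52) ≈ -2.6220

-2.6220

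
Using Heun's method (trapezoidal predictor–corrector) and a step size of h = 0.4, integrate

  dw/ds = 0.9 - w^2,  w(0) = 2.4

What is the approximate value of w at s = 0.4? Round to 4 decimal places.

Heun: k1 = f(s_n, w_n); k2 = f(s_n + h, w_n + h·k1); w_{n+1} = w_n + (h/2)·(k1 + k2).
s=0.000000, w=2.400000:
  k1 = f(0.000000, 2.400000) = -4.860000
  k2 = f(0.400000, 0.456000) = 0.692064
  w ← 2.400000 + (0.4/2)·(-4.860000 + 0.692064) = 1.566413
w(0.4) ≈ 1.5664

1.5664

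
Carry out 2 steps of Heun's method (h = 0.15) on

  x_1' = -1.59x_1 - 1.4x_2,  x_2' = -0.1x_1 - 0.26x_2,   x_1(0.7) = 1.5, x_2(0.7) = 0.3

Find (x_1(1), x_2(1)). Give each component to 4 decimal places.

0.8480, 0.2451

Heun on (x_1,x_2): k1 = f(t_n, state_n); k2 = f(t_n + h, state_n + h·k1); state_{n+1} = state_n + (h/2)·(k1 + k2).
0.700000: (1.500000, 0.300000)
  k1 = (-2.805000, -0.228000)
  predictor → (1.079250, 0.265800)
  k2 = (-2.088128, -0.177033)
  → (1.133015, 0.269623)
0.850000: (1.133015, 0.269623)
  k1 = (-2.178966, -0.183403)
  predictor → (0.806171, 0.242112)
  k2 = (-1.620768, -0.143566)
  → (0.848035, 0.245100)
(x_1(1), x_2(1)) ≈ (0.8480, 0.2451)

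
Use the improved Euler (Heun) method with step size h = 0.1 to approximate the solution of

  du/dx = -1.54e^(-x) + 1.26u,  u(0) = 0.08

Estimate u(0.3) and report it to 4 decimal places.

-0.3729

Heun: k1 = f(x_n, u_n); k2 = f(x_n + h, u_n + h·k1); u_{n+1} = u_n + (h/2)·(k1 + k2).
x=0.000000, u=0.080000:
  k1 = f(0.000000, 0.080000) = -1.439200
  k2 = f(0.100000, -0.063920) = -1.473989
  u ← 0.080000 + (0.1/2)·(-1.439200 + (-1.473989)) = -0.065659
x=0.100000, u=-0.065659:
  k1 = f(0.100000, -0.065659) = -1.476181
  k2 = f(0.200000, -0.213277) = -1.529575
  u ← -0.065659 + (0.1/2)·(-1.476181 + (-1.529575)) = -0.215947
x=0.200000, u=-0.215947:
  k1 = f(0.200000, -0.215947) = -1.532939
  k2 = f(0.300000, -0.369241) = -1.606104
  u ← -0.215947 + (0.1/2)·(-1.532939 + (-1.606104)) = -0.372899
u(0.3) ≈ -0.3729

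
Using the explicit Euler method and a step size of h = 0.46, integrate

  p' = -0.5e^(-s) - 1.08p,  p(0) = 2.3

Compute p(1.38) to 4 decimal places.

Euler: p_{n+1} = p_n + h·f(s_n, p_n).
s=0.000000, p=2.300000: f=-2.984000 → p ← 2.300000 + 0.46·(-2.984000) = 0.927360
s=0.460000, p=0.927360: f=-1.317191 → p ← 0.927360 + 0.46·(-1.317191) = 0.321452
s=0.920000, p=0.321452: f=-0.546428 → p ← 0.321452 + 0.46·(-0.546428) = 0.070095
p(1.38) ≈ 0.0701

0.0701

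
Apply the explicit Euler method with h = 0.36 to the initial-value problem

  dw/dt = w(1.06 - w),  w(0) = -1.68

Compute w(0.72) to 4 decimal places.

-8.6198

Euler: w_{n+1} = w_n + h·f(t_n, w_n).
t=0.000000, w=-1.680000: f=-4.603200 → w ← -1.680000 + 0.36·(-4.603200) = -3.337152
t=0.360000, w=-3.337152: f=-14.673965 → w ← -3.337152 + 0.36·(-14.673965) = -8.619779
w(0.72) ≈ -8.6198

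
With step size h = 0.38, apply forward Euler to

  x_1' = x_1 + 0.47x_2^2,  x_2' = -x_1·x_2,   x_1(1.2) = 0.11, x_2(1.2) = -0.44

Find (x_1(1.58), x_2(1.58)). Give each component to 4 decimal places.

Euler on (x_1,x_2): x_1_{n+1} = x_1_n + h·x_1', x_2_{n+1} = x_2_n + h·x_2'.
1.200000: (0.110000, -0.440000); f=(0.200992, 0.048400) → (0.186377, -0.421608)
(x_1(1.58), x_2(1.58)) ≈ (0.1864, -0.4216)

0.1864, -0.4216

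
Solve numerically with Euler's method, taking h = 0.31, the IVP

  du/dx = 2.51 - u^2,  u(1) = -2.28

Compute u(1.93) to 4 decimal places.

-13.4027

Euler: u_{n+1} = u_n + h·f(x_n, u_n).
x=1.000000, u=-2.280000: f=-2.688400 → u ← -2.280000 + 0.31·(-2.688400) = -3.113404
x=1.310000, u=-3.113404: f=-7.183284 → u ← -3.113404 + 0.31·(-7.183284) = -5.340222
x=1.620000, u=-5.340222: f=-26.007973 → u ← -5.340222 + 0.31·(-26.007973) = -13.402694
u(1.93) ≈ -13.4027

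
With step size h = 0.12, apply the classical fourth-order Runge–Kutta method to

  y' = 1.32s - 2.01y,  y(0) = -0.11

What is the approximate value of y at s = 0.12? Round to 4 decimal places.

RK4: k1 = f(s_n, y_n); k2 = f(s_n + h/2, y_n + (h/2)·k1); k3 = f(s_n + h/2, y_n + (h/2)·k2); k4 = f(s_n + h, y_n + h·k3); y_{n+1} = y_n + (h/6)·(k1 + 2k2 + 2k3 + k4).
s=0.000000, y=-0.110000:
  k1 = f(0.000000, -0.110000) = 0.221100
  k2 = f(0.060000, -0.096734) = 0.273635
  k3 = f(0.060000, -0.093582) = 0.267300
  k4 = f(0.120000, -0.077924) = 0.315027
  y ← -0.110000 + (0.12/6)·(k1 + 2k2 + 2k3 + k4) = -0.077640
y(0.12) ≈ -0.0776

-0.0776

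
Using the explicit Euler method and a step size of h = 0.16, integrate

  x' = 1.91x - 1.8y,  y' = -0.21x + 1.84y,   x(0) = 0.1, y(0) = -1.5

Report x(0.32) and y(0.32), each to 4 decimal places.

1.2946, -2.5365

Euler on (x,y): x_{n+1} = x_n + h·x', y_{n+1} = y_n + h·y'.
0.000000: (0.100000, -1.500000); f=(2.891000, -2.781000) → (0.562560, -1.944960)
0.160000: (0.562560, -1.944960); f=(4.575418, -3.696864) → (1.294627, -2.536458)
(x(0.32), y(0.32)) ≈ (1.2946, -2.5365)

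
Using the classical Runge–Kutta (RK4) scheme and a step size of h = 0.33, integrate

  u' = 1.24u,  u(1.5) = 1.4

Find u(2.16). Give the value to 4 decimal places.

3.1732

RK4: k1 = f(s_n, u_n); k2 = f(s_n + h/2, u_n + (h/2)·k1); k3 = f(s_n + h/2, u_n + (h/2)·k2); k4 = f(s_n + h, u_n + h·k3); u_{n+1} = u_n + (h/6)·(k1 + 2k2 + 2k3 + k4).
s=1.500000, u=1.400000:
  k1 = f(1.500000, 1.400000) = 1.736000
  k2 = f(1.665000, 1.686440) = 2.091186
  k3 = f(1.665000, 1.745046) = 2.163857
  k4 = f(1.830000, 2.114073) = 2.621450
  u ← 1.400000 + (0.33/6)·(k1 + 2k2 + 2k3 + k4) = 2.107714
s=1.830000, u=2.107714:
  k1 = f(1.830000, 2.107714) = 2.613566
  k2 = f(1.995000, 2.538953) = 3.148301
  k3 = f(1.995000, 2.627184) = 3.257708
  k4 = f(2.160000, 3.182758) = 3.946620
  u ← 2.107714 + (0.33/6)·(k1 + 2k2 + 2k3 + k4) = 3.173186
u(2.16) ≈ 3.1732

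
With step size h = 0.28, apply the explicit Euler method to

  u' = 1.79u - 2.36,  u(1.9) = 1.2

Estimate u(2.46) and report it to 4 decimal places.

1.0515

Euler: u_{n+1} = u_n + h·f(s_n, u_n).
s=1.900000, u=1.200000: f=-0.212000 → u ← 1.200000 + 0.28·(-0.212000) = 1.140640
s=2.180000, u=1.140640: f=-0.318254 → u ← 1.140640 + 0.28·(-0.318254) = 1.051529
u(2.46) ≈ 1.0515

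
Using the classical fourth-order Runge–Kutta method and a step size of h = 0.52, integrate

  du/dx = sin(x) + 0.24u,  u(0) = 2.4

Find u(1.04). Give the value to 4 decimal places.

3.6197

RK4: k1 = f(x_n, u_n); k2 = f(x_n + h/2, u_n + (h/2)·k1); k3 = f(x_n + h/2, u_n + (h/2)·k2); k4 = f(x_n + h, u_n + h·k3); u_{n+1} = u_n + (h/6)·(k1 + 2k2 + 2k3 + k4).
x=0.000000, u=2.400000:
  k1 = f(0.000000, 2.400000) = 0.576000
  k2 = f(0.260000, 2.549760) = 0.869023
  k3 = f(0.260000, 2.625946) = 0.887308
  k4 = f(0.520000, 2.861400) = 1.183616
  u ← 2.400000 + (0.52/6)·(k1 + 2k2 + 2k3 + k4) = 2.856931
x=0.520000, u=2.856931:
  k1 = f(0.520000, 2.856931) = 1.182544
  k2 = f(0.780000, 3.164392) = 1.462733
  k3 = f(0.780000, 3.237241) = 1.480217
  k4 = f(1.040000, 3.626644) = 1.732799
  u ← 2.856931 + (0.52/6)·(k1 + 2k2 + 2k3 + k4) = 3.619705
u(1.04) ≈ 3.6197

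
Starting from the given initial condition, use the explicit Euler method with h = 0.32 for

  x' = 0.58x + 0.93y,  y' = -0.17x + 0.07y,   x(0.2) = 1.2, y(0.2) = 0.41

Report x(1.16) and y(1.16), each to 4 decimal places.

Euler on (x,y): x_{n+1} = x_n + h·x', y_{n+1} = y_n + h·y'.
0.200000: (1.200000, 0.410000); f=(1.077300, -0.175300) → (1.544736, 0.353904)
0.520000: (1.544736, 0.353904); f=(1.225078, -0.237832) → (1.936761, 0.277798)
0.840000: (1.936761, 0.277798); f=(1.381673, -0.309803) → (2.378896, 0.178661)
(x(1.16), y(1.16)) ≈ (2.3789, 0.1787)

2.3789, 0.1787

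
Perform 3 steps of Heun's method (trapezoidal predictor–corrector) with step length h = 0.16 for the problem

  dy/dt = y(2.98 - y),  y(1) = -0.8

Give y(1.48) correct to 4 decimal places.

Heun: k1 = f(t_n, y_n); k2 = f(t_n + h, y_n + h·k1); y_{n+1} = y_n + (h/2)·(k1 + k2).
t=1.000000, y=-0.800000:
  k1 = f(1.000000, -0.800000) = -3.024000
  k2 = f(1.160000, -1.283840) = -5.474088
  y ← -0.800000 + (0.16/2)·(-3.024000 + (-5.474088)) = -1.479847
t=1.160000, y=-1.479847:
  k1 = f(1.160000, -1.479847) = -6.599892
  k2 = f(1.320000, -2.535830) = -13.987205
  y ← -1.479847 + (0.16/2)·(-6.599892 + (-13.987205)) = -3.126815
t=1.320000, y=-3.126815:
  k1 = f(1.320000, -3.126815) = -19.094879
  k2 = f(1.480000, -6.181995) = -56.639414
  y ← -3.126815 + (0.16/2)·(-19.094879 + (-56.639414)) = -9.185558
y(1.48) ≈ -9.1856

-9.1856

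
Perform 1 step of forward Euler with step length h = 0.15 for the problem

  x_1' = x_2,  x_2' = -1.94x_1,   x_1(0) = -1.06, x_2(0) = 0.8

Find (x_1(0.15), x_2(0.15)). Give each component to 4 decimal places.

-0.9400, 1.1085

Euler on (x_1,x_2): x_1_{n+1} = x_1_n + h·x_1', x_2_{n+1} = x_2_n + h·x_2'.
0.000000: (-1.060000, 0.800000); f=(0.800000, 2.056400) → (-0.940000, 1.108460)
(x_1(0.15), x_2(0.15)) ≈ (-0.9400, 1.1085)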